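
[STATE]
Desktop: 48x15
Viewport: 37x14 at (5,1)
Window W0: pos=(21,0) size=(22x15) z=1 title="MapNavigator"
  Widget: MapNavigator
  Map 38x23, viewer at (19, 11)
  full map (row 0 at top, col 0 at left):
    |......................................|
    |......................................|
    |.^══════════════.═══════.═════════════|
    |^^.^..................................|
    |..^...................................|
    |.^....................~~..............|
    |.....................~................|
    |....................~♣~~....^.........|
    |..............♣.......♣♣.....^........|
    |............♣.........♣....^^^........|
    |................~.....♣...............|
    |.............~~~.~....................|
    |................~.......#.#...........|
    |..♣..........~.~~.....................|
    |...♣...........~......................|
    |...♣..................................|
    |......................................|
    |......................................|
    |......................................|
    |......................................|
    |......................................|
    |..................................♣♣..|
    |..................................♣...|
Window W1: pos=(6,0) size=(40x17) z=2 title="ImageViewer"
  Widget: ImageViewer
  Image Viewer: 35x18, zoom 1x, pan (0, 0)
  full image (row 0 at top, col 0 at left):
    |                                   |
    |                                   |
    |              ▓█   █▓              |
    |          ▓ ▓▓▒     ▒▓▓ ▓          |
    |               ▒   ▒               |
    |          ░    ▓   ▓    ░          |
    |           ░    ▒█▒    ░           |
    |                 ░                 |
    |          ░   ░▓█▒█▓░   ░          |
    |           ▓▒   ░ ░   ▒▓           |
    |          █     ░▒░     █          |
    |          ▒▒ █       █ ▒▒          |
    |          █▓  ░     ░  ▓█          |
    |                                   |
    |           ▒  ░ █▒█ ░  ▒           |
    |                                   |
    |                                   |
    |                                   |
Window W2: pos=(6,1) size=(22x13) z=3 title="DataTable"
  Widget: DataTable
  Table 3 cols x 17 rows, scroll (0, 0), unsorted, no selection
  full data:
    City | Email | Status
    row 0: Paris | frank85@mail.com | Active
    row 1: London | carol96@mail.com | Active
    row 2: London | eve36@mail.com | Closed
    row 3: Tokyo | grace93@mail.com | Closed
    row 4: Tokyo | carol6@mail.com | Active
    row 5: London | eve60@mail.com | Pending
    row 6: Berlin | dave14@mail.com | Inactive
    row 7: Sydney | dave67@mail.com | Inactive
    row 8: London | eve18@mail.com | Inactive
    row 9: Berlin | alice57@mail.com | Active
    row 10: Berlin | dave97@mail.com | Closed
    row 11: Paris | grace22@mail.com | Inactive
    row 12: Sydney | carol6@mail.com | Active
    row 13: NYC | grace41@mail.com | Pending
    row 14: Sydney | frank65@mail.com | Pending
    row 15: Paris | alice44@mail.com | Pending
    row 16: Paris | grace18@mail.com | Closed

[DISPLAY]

 ┏━━━━━━━━━━━━━━━━━━━━┓              
 ┃ DataTable          ┃──────────────
 ┠────────────────────┨              
 ┃City  │Email        ┃              
 ┃──────┼─────────────┃              
 ┃Paris │frank85@mail.┃▓▓ ▓          
 ┃London│carol96@mail.┃              
 ┃London│eve36@mail.co┃   ░          
 ┃Tokyo │grace93@mail.┃  ░           
 ┃Tokyo │carol6@mail.c┃              
 ┃London│eve60@mail.co┃   ░          
 ┃Berlin│dave14@mail.c┃ ▒▓           
 ┗━━━━━━━━━━━━━━━━━━━━┛   █          
 ┃          ▒▒ █       █ ▒▒          


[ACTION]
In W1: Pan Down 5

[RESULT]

 ┏━━━━━━━━━━━━━━━━━━━━┓              
 ┃ DataTable          ┃──────────────
 ┠────────────────────┨   ░          
 ┃City  │Email        ┃  ░           
 ┃──────┼─────────────┃              
 ┃Paris │frank85@mail.┃   ░          
 ┃London│carol96@mail.┃ ▒▓           
 ┃London│eve36@mail.co┃   █          
 ┃Tokyo │grace93@mail.┃█ ▒▒          
 ┃Tokyo │carol6@mail.c┃  ▓█          
 ┃London│eve60@mail.co┃              
 ┃Berlin│dave14@mail.c┃  ▒           
 ┗━━━━━━━━━━━━━━━━━━━━┛              
 ┃                                   


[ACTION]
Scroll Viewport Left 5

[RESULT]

      ┏━━━━━━━━━━━━━━━━━━━━┓         
      ┃ DataTable          ┃─────────
      ┠────────────────────┨   ░     
      ┃City  │Email        ┃  ░      
      ┃──────┼─────────────┃         
      ┃Paris │frank85@mail.┃   ░     
      ┃London│carol96@mail.┃ ▒▓      
      ┃London│eve36@mail.co┃   █     
      ┃Tokyo │grace93@mail.┃█ ▒▒     
      ┃Tokyo │carol6@mail.c┃  ▓█     
      ┃London│eve60@mail.co┃         
      ┃Berlin│dave14@mail.c┃  ▒      
      ┗━━━━━━━━━━━━━━━━━━━━┛         
      ┃                              


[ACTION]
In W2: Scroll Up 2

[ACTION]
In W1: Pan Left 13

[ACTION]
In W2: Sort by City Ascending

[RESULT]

      ┏━━━━━━━━━━━━━━━━━━━━┓         
      ┃ DataTable          ┃─────────
      ┠────────────────────┨   ░     
      ┃City ▲│Email        ┃  ░      
      ┃──────┼─────────────┃         
      ┃Berlin│dave14@mail.c┃   ░     
      ┃Berlin│alice57@mail.┃ ▒▓      
      ┃Berlin│dave97@mail.c┃   █     
      ┃London│carol96@mail.┃█ ▒▒     
      ┃London│eve36@mail.co┃  ▓█     
      ┃London│eve60@mail.co┃         
      ┃London│eve18@mail.co┃  ▒      
      ┗━━━━━━━━━━━━━━━━━━━━┛         
      ┃                              


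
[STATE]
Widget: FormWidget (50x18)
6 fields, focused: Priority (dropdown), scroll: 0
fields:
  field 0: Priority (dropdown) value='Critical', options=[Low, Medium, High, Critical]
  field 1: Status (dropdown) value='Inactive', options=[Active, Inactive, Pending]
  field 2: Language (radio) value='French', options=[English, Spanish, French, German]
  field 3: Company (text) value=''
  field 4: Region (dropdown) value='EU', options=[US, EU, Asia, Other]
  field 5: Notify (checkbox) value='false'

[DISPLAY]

> Priority:   [Critical                         ▼]
  Status:     [Inactive                         ▼]
  Language:   ( ) English  ( ) Spanish  (●) French
  Company:    [                                  ]
  Region:     [EU                               ▼]
  Notify:     [ ]                                 
                                                  
                                                  
                                                  
                                                  
                                                  
                                                  
                                                  
                                                  
                                                  
                                                  
                                                  
                                                  


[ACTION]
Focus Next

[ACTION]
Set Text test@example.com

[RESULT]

  Priority:   [Critical                         ▼]
> Status:     [Inactive                         ▼]
  Language:   ( ) English  ( ) Spanish  (●) French
  Company:    [                                  ]
  Region:     [EU                               ▼]
  Notify:     [ ]                                 
                                                  
                                                  
                                                  
                                                  
                                                  
                                                  
                                                  
                                                  
                                                  
                                                  
                                                  
                                                  


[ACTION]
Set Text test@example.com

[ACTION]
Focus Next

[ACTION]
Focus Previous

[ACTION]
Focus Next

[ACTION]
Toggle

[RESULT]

  Priority:   [Critical                         ▼]
  Status:     [Inactive                         ▼]
> Language:   ( ) English  ( ) Spanish  (●) French
  Company:    [                                  ]
  Region:     [EU                               ▼]
  Notify:     [ ]                                 
                                                  
                                                  
                                                  
                                                  
                                                  
                                                  
                                                  
                                                  
                                                  
                                                  
                                                  
                                                  


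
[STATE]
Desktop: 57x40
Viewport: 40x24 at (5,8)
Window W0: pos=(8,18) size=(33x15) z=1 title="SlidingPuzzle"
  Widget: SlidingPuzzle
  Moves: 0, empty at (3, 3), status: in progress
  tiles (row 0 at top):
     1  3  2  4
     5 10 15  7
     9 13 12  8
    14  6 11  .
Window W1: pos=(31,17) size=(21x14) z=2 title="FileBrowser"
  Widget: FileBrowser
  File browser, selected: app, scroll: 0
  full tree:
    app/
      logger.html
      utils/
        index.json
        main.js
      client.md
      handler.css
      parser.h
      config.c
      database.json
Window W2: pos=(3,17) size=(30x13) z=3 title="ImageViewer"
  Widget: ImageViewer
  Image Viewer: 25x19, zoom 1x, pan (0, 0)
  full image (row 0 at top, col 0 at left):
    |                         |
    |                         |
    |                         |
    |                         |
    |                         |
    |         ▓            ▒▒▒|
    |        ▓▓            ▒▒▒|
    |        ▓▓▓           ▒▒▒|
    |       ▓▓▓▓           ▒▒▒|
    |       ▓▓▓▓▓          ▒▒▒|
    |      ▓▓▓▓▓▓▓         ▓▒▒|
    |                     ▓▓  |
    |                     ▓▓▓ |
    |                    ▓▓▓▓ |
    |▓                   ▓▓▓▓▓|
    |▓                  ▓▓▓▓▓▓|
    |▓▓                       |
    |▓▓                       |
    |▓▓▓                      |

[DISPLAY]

                                        
                                        
                                        
                                        
                                        
                                        
                                        
                                        
                                        
━━━━━━━━━━━━━━━━━━━━━━━━━━━┓━━━━━━━━━━━━
ImageViewer                ┃FileBrowser 
───────────────────────────┨────────────
                           ┃ [-] app/   
                           ┃   logger.ht
                           ┃   [+] utils
                           ┃   client.md
                           ┃   handler.c
        ▓            ▒▒▒   ┃   parser.h 
       ▓▓            ▒▒▒   ┃   config.c 
       ▓▓▓           ▒▒▒   ┃   database.
      ▓▓▓▓           ▒▒▒   ┃            
━━━━━━━━━━━━━━━━━━━━━━━━━━━┛            
   ┃Moves: 0              ┗━━━━━━━━━━━━━
   ┃                               ┃    


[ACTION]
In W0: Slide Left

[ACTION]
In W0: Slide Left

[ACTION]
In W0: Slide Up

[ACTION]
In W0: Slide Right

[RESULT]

                                        
                                        
                                        
                                        
                                        
                                        
                                        
                                        
                                        
━━━━━━━━━━━━━━━━━━━━━━━━━━━┓━━━━━━━━━━━━
ImageViewer                ┃FileBrowser 
───────────────────────────┨────────────
                           ┃ [-] app/   
                           ┃   logger.ht
                           ┃   [+] utils
                           ┃   client.md
                           ┃   handler.c
        ▓            ▒▒▒   ┃   parser.h 
       ▓▓            ▒▒▒   ┃   config.c 
       ▓▓▓           ▒▒▒   ┃   database.
      ▓▓▓▓           ▒▒▒   ┃            
━━━━━━━━━━━━━━━━━━━━━━━━━━━┛            
   ┃Moves: 1              ┗━━━━━━━━━━━━━
   ┃                               ┃    


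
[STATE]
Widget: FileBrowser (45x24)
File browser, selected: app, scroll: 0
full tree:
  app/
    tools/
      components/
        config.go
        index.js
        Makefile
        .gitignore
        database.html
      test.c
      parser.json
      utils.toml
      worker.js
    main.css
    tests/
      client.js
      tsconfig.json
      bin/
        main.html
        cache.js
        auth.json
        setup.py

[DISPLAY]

> [-] app/                                   
    [+] tools/                               
    main.css                                 
    [+] tests/                               
                                             
                                             
                                             
                                             
                                             
                                             
                                             
                                             
                                             
                                             
                                             
                                             
                                             
                                             
                                             
                                             
                                             
                                             
                                             
                                             


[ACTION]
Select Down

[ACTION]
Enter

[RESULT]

  [-] app/                                   
  > [-] tools/                               
      [+] components/                        
      test.c                                 
      parser.json                            
      utils.toml                             
      worker.js                              
    main.css                                 
    [+] tests/                               
                                             
                                             
                                             
                                             
                                             
                                             
                                             
                                             
                                             
                                             
                                             
                                             
                                             
                                             
                                             


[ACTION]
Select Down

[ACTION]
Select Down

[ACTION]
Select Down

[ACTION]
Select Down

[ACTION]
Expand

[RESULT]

  [-] app/                                   
    [-] tools/                               
      [+] components/                        
      test.c                                 
      parser.json                            
    > utils.toml                             
      worker.js                              
    main.css                                 
    [+] tests/                               
                                             
                                             
                                             
                                             
                                             
                                             
                                             
                                             
                                             
                                             
                                             
                                             
                                             
                                             
                                             


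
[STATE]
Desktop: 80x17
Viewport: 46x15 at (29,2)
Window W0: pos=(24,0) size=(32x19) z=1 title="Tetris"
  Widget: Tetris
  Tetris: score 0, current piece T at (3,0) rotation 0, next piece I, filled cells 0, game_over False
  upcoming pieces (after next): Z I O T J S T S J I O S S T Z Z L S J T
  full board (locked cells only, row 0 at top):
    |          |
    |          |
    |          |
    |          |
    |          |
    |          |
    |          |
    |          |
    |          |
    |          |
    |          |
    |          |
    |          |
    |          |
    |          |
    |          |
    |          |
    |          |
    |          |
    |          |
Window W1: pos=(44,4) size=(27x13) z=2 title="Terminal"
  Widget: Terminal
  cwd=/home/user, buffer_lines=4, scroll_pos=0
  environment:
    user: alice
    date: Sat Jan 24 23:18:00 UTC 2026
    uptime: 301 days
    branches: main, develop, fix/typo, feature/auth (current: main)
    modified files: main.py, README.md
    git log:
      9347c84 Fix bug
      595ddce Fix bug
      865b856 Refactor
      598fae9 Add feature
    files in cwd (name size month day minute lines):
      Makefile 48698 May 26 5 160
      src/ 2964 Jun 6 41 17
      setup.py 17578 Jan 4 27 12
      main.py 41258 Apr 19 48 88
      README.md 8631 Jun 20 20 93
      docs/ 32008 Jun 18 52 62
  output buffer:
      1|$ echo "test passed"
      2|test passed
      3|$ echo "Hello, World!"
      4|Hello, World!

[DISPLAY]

──────────────────────────┨                   
      │Next:              ┃                   
      │████    ┏━━━━━━━━━━━━━━━━━━━━━━━━━┓    
      │        ┃ Terminal                ┃    
      │        ┠─────────────────────────┨    
      │        ┃$ echo "test passed"     ┃    
      │        ┃test passed              ┃    
      │Score:  ┃$ echo "Hello, World!"   ┃    
      │0       ┃Hello, World!            ┃    
      │        ┃$ █                      ┃    
      │        ┃                         ┃    
      │        ┃                         ┃    
      │        ┃                         ┃    
      │        ┃                         ┃    
      │        ┗━━━━━━━━━━━━━━━━━━━━━━━━━┛    


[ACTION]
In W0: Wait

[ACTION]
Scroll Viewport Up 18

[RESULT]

━━━━━━━━━━━━━━━━━━━━━━━━━━┓                   
ris                       ┃                   
──────────────────────────┨                   
      │Next:              ┃                   
      │████    ┏━━━━━━━━━━━━━━━━━━━━━━━━━┓    
      │        ┃ Terminal                ┃    
      │        ┠─────────────────────────┨    
      │        ┃$ echo "test passed"     ┃    
      │        ┃test passed              ┃    
      │Score:  ┃$ echo "Hello, World!"   ┃    
      │0       ┃Hello, World!            ┃    
      │        ┃$ █                      ┃    
      │        ┃                         ┃    
      │        ┃                         ┃    
      │        ┃                         ┃    


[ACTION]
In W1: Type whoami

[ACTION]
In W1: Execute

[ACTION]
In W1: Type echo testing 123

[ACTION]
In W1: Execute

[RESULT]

━━━━━━━━━━━━━━━━━━━━━━━━━━┓                   
ris                       ┃                   
──────────────────────────┨                   
      │Next:              ┃                   
      │████    ┏━━━━━━━━━━━━━━━━━━━━━━━━━┓    
      │        ┃ Terminal                ┃    
      │        ┠─────────────────────────┨    
      │        ┃$ echo "test passed"     ┃    
      │        ┃test passed              ┃    
      │Score:  ┃$ echo "Hello, World!"   ┃    
      │0       ┃Hello, World!            ┃    
      │        ┃$ whoami                 ┃    
      │        ┃alice                    ┃    
      │        ┃$ echo testing 123       ┃    
      │        ┃testing 123              ┃    


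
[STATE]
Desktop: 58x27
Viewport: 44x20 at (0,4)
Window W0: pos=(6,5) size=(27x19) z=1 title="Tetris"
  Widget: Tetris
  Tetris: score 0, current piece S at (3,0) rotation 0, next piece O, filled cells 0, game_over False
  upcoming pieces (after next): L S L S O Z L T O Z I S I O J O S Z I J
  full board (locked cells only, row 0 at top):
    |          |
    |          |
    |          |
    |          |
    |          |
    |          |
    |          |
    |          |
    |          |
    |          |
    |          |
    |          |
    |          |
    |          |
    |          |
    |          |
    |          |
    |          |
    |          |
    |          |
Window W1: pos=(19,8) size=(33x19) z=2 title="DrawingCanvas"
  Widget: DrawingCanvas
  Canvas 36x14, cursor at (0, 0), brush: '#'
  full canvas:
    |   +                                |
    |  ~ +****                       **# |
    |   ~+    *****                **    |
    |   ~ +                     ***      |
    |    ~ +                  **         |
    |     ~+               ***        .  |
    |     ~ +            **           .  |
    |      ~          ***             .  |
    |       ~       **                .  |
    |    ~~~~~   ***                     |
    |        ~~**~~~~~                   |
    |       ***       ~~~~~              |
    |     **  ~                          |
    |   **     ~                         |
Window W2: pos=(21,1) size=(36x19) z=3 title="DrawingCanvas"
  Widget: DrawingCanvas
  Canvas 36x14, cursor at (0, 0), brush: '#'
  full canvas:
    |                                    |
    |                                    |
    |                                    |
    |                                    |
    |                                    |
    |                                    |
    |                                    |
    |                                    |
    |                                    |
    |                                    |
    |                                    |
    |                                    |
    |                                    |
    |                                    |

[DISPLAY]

                     ┃+                     
      ┏━━━━━━━━━━━━━━┃                      
      ┃ Tetris       ┃                      
      ┠──────────────┃                      
      ┃          │N┏━┃                      
      ┃          │▓┃ ┃                      
      ┃          │▓┠─┃                      
      ┃          │ ┃+┃                      
      ┃          │ ┃ ┃                      
      ┃          │ ┃ ┃                      
      ┃          │S┃ ┃                      
      ┃          │0┃ ┃                      
      ┃          │ ┃ ┃                      
      ┃          │ ┃ ┃                      
      ┃          │ ┃ ┃                      
      ┃          │ ┃ ┗━━━━━━━━━━━━━━━━━━━━━━
      ┃          │ ┃    ~~~~~   ***         
      ┃          │ ┃        ~~**~~~~~       
      ┃          │ ┃       ***       ~~~~~  
      ┗━━━━━━━━━━━━┃     **  ~              


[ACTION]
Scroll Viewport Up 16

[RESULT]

                                            
                     ┏━━━━━━━━━━━━━━━━━━━━━━
                     ┃ DrawingCanvas        
                     ┠──────────────────────
                     ┃+                     
      ┏━━━━━━━━━━━━━━┃                      
      ┃ Tetris       ┃                      
      ┠──────────────┃                      
      ┃          │N┏━┃                      
      ┃          │▓┃ ┃                      
      ┃          │▓┠─┃                      
      ┃          │ ┃+┃                      
      ┃          │ ┃ ┃                      
      ┃          │ ┃ ┃                      
      ┃          │S┃ ┃                      
      ┃          │0┃ ┃                      
      ┃          │ ┃ ┃                      
      ┃          │ ┃ ┃                      
      ┃          │ ┃ ┃                      
      ┃          │ ┃ ┗━━━━━━━━━━━━━━━━━━━━━━


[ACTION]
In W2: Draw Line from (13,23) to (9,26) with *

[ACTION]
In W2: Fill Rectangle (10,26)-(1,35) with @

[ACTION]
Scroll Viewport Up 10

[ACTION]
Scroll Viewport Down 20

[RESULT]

      ┠──────────────┃                      
      ┃          │N┏━┃                      
      ┃          │▓┃ ┃                      
      ┃          │▓┠─┃                      
      ┃          │ ┃+┃                      
      ┃          │ ┃ ┃                      
      ┃          │ ┃ ┃                      
      ┃          │S┃ ┃                      
      ┃          │0┃ ┃                      
      ┃          │ ┃ ┃                      
      ┃          │ ┃ ┃                      
      ┃          │ ┃ ┃                      
      ┃          │ ┃ ┗━━━━━━━━━━━━━━━━━━━━━━
      ┃          │ ┃    ~~~~~   ***         
      ┃          │ ┃        ~~**~~~~~       
      ┃          │ ┃       ***       ~~~~~  
      ┗━━━━━━━━━━━━┃     **  ~              
                   ┃   **     ~             
                   ┃                        
                   ┗━━━━━━━━━━━━━━━━━━━━━━━━


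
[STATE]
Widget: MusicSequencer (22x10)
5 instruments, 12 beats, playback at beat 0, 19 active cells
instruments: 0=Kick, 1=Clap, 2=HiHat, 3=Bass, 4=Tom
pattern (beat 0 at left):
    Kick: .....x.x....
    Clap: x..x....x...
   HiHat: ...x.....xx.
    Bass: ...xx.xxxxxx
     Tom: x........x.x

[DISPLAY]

      ▼12345678901    
  Kick·····█·█····    
  Clap█··█····█···    
 HiHat···█·····██·    
  Bass···██·██████    
   Tom█········█·█    
                      
                      
                      
                      


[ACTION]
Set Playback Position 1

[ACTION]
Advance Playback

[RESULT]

      01▼345678901    
  Kick·····█·█····    
  Clap█··█····█···    
 HiHat···█·····██·    
  Bass···██·██████    
   Tom█········█·█    
                      
                      
                      
                      


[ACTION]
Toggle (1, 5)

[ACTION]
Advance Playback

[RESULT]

      012▼45678901    
  Kick·····█·█····    
  Clap█··█·█··█···    
 HiHat···█·····██·    
  Bass···██·██████    
   Tom█········█·█    
                      
                      
                      
                      


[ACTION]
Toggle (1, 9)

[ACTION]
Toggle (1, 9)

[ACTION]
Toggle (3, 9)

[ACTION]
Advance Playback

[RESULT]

      0123▼5678901    
  Kick·····█·█····    
  Clap█··█·█··█···    
 HiHat···█·····██·    
  Bass···██·███·██    
   Tom█········█·█    
                      
                      
                      
                      


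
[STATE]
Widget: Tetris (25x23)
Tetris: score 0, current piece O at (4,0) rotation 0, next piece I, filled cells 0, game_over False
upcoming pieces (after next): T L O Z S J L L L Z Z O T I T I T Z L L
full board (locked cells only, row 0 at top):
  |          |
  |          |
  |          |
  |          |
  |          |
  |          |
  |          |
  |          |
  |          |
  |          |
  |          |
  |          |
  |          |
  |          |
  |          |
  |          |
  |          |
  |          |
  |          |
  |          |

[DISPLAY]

    ▓▓    │Next:         
    ▓▓    │████          
          │              
          │              
          │              
          │              
          │Score:        
          │0             
          │              
          │              
          │              
          │              
          │              
          │              
          │              
          │              
          │              
          │              
          │              
          │              
          │              
          │              
          │              


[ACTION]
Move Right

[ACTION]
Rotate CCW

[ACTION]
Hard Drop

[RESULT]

   ████   │Next:         
          │ ▒            
          │▒▒▒           
          │              
          │              
          │              
          │Score:        
          │0             
          │              
          │              
          │              
          │              
          │              
          │              
          │              
          │              
          │              
          │              
     ▓▓   │              
     ▓▓   │              
          │              
          │              
          │              


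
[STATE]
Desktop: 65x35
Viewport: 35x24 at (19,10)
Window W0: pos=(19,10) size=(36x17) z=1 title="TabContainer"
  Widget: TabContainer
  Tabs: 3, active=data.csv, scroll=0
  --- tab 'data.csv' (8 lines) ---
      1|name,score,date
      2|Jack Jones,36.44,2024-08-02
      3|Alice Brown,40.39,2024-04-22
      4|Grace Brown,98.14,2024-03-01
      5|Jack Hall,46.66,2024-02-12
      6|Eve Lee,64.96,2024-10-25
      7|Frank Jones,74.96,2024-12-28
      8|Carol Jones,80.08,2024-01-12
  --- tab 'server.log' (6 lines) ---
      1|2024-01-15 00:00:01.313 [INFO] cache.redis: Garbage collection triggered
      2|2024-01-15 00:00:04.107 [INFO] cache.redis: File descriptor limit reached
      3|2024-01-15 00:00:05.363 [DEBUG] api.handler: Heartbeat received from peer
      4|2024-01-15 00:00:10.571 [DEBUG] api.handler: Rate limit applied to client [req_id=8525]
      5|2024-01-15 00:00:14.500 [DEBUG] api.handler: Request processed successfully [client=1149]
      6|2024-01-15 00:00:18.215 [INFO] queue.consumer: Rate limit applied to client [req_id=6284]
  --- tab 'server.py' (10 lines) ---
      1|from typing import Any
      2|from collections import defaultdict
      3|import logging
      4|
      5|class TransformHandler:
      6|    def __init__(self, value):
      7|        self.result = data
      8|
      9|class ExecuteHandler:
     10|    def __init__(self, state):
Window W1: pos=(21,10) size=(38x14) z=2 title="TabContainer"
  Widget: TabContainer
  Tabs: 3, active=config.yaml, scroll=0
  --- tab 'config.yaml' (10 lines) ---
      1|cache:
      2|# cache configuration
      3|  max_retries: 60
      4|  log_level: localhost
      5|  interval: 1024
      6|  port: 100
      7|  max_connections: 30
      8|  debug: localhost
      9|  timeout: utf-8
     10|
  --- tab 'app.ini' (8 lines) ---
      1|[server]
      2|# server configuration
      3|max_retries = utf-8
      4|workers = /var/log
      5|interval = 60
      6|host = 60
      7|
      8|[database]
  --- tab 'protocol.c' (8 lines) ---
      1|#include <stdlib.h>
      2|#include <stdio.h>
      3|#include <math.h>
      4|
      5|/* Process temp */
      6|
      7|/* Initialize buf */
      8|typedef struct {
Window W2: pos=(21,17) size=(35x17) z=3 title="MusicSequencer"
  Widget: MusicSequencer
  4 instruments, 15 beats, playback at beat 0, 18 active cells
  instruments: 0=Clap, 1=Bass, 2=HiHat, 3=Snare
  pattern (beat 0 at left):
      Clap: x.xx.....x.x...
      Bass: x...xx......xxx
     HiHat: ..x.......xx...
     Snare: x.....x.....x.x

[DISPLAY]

┏━┏━━━━━━━━━━━━━━━━━━━━━━━━━━━━━━━━
┃ ┃ TabContainer                   
┠─┠────────────────────────────────
┃[┃[config.yaml]│ app.ini │ protoco
┃─┃────────────────────────────────
┃n┃cache:                          
┃J┃# cache configuration           
┃A┏━━━━━━━━━━━━━━━━━━━━━━━━━━━━━━━━
┃G┃ MusicSequencer                 
┃J┠────────────────────────────────
┃E┃      ▼12345678901234           
┃F┃  Clap█·██·····█·█···           
┃C┃  Bass█···██······███           
┃ ┃ HiHat··█·······██···           
┃ ┃ Snare█·····█·····█·█           
┃ ┃                                
┗━┃                                
  ┃                                
  ┃                                
  ┃                                
  ┃                                
  ┃                                
  ┃                                
  ┗━━━━━━━━━━━━━━━━━━━━━━━━━━━━━━━━


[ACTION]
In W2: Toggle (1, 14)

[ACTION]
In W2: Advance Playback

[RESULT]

┏━┏━━━━━━━━━━━━━━━━━━━━━━━━━━━━━━━━
┃ ┃ TabContainer                   
┠─┠────────────────────────────────
┃[┃[config.yaml]│ app.ini │ protoco
┃─┃────────────────────────────────
┃n┃cache:                          
┃J┃# cache configuration           
┃A┏━━━━━━━━━━━━━━━━━━━━━━━━━━━━━━━━
┃G┃ MusicSequencer                 
┃J┠────────────────────────────────
┃E┃      0▼2345678901234           
┃F┃  Clap█·██·····█·█···           
┃C┃  Bass█···██······██·           
┃ ┃ HiHat··█·······██···           
┃ ┃ Snare█·····█·····█·█           
┃ ┃                                
┗━┃                                
  ┃                                
  ┃                                
  ┃                                
  ┃                                
  ┃                                
  ┃                                
  ┗━━━━━━━━━━━━━━━━━━━━━━━━━━━━━━━━


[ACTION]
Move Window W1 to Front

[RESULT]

┏━┏━━━━━━━━━━━━━━━━━━━━━━━━━━━━━━━━
┃ ┃ TabContainer                   
┠─┠────────────────────────────────
┃[┃[config.yaml]│ app.ini │ protoco
┃─┃────────────────────────────────
┃n┃cache:                          
┃J┃# cache configuration           
┃A┃  max_retries: 60               
┃G┃  log_level: localhost          
┃J┃  interval: 1024                
┃E┃  port: 100                     
┃F┃  max_connections: 30           
┃C┃  debug: localhost              
┃ ┗━━━━━━━━━━━━━━━━━━━━━━━━━━━━━━━━
┃ ┃ Snare█·····█·····█·█           
┃ ┃                                
┗━┃                                
  ┃                                
  ┃                                
  ┃                                
  ┃                                
  ┃                                
  ┃                                
  ┗━━━━━━━━━━━━━━━━━━━━━━━━━━━━━━━━


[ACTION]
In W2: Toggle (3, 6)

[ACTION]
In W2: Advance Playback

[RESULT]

┏━┏━━━━━━━━━━━━━━━━━━━━━━━━━━━━━━━━
┃ ┃ TabContainer                   
┠─┠────────────────────────────────
┃[┃[config.yaml]│ app.ini │ protoco
┃─┃────────────────────────────────
┃n┃cache:                          
┃J┃# cache configuration           
┃A┃  max_retries: 60               
┃G┃  log_level: localhost          
┃J┃  interval: 1024                
┃E┃  port: 100                     
┃F┃  max_connections: 30           
┃C┃  debug: localhost              
┃ ┗━━━━━━━━━━━━━━━━━━━━━━━━━━━━━━━━
┃ ┃ Snare█···········█·█           
┃ ┃                                
┗━┃                                
  ┃                                
  ┃                                
  ┃                                
  ┃                                
  ┃                                
  ┃                                
  ┗━━━━━━━━━━━━━━━━━━━━━━━━━━━━━━━━
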